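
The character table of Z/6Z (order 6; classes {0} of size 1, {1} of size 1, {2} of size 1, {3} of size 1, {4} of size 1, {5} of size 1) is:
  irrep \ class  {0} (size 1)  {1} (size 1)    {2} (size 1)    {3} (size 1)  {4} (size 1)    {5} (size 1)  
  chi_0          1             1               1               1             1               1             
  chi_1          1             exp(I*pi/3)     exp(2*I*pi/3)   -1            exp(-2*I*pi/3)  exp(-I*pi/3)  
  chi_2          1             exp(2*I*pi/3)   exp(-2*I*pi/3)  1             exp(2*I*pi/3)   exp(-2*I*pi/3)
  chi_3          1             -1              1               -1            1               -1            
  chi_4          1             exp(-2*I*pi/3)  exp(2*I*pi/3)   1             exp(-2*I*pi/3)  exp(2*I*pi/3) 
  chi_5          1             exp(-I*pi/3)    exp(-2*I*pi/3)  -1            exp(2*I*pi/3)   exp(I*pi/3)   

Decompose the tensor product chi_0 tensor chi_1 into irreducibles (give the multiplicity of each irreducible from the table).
chi_0 tensor chi_1 = chi_1 (all other irreducibles have multiplicity 0).

Why: The character of a tensor product is the pointwise product (chi_0 * chi_1)(C) = chi_0(C) * chi_1(C):
  {0}: (1)*(1), {1}: (1)*(exp(I*pi/3)), {2}: (1)*(exp(2*I*pi/3)), {3}: (1)*(-1), {4}: (1)*(exp(-2*I*pi/3)), {5}: (1)*(exp(-I*pi/3))
so (chi_0 * chi_1) takes values
  {0} -> 1, {1} -> exp(I*pi/3), {2} -> exp(2*I*pi/3), {3} -> -1, {4} -> exp(-2*I*pi/3), {5} -> exp(-I*pi/3).
Now take the inner product of this character with each irreducible chi from the table, <chi_0*chi_1, chi> = (1/6) sum_C |C| (chi_0*chi_1)(C) conj(chi(C)):
  <chi_0*chi_1, chi_0> = (1/6)[1*(1)*conj(1) + 1*(exp(I*pi/3))*conj(1) + 1*(exp(2*I*pi/3))*conj(1) + 1*(-1)*conj(1) + 1*(exp(-2*I*pi/3))*conj(1) + 1*(exp(-I*pi/3))*conj(1)]
      = (1/6)[(1) + (exp(I*pi/3)) + (exp(2*I*pi/3)) + (-1) + (exp(-2*I*pi/3)) + (exp(-I*pi/3))] = 0/6 = 0
  <chi_0*chi_1, chi_1> = (1/6)[1*(1)*conj(1) + 1*(exp(I*pi/3))*conj(exp(I*pi/3)) + 1*(exp(2*I*pi/3))*conj(exp(2*I*pi/3)) + 1*(-1)*conj(-1) + 1*(exp(-2*I*pi/3))*conj(exp(-2*I*pi/3)) + 1*(exp(-I*pi/3))*conj(exp(-I*pi/3))]
      = (1/6)[(1) + (1) + (1) + (1) + (1) + (1)] = 6/6 = 1
  <chi_0*chi_1, chi_2> = (1/6)[1*(1)*conj(1) + 1*(exp(I*pi/3))*conj(exp(2*I*pi/3)) + 1*(exp(2*I*pi/3))*conj(exp(-2*I*pi/3)) + 1*(-1)*conj(1) + 1*(exp(-2*I*pi/3))*conj(exp(2*I*pi/3)) + 1*(exp(-I*pi/3))*conj(exp(-2*I*pi/3))]
      = (1/6)[(1) + (exp(-I*pi/3)) + (exp(-2*I*pi/3)) + (-1) + (exp(2*I*pi/3)) + (exp(I*pi/3))] = 0/6 = 0
  <chi_0*chi_1, chi_3> = (1/6)[1*(1)*conj(1) + 1*(exp(I*pi/3))*conj(-1) + 1*(exp(2*I*pi/3))*conj(1) + 1*(-1)*conj(-1) + 1*(exp(-2*I*pi/3))*conj(1) + 1*(exp(-I*pi/3))*conj(-1)]
      = (1/6)[(1) + (-exp(I*pi/3)) + (exp(2*I*pi/3)) + (1) + (exp(-2*I*pi/3)) + (-exp(-I*pi/3))] = 0/6 = 0
  <chi_0*chi_1, chi_4> = (1/6)[1*(1)*conj(1) + 1*(exp(I*pi/3))*conj(exp(-2*I*pi/3)) + 1*(exp(2*I*pi/3))*conj(exp(2*I*pi/3)) + 1*(-1)*conj(1) + 1*(exp(-2*I*pi/3))*conj(exp(-2*I*pi/3)) + 1*(exp(-I*pi/3))*conj(exp(2*I*pi/3))]
      = (1/6)[(1) + (-1) + (1) + (-1) + (1) + (-1)] = 0/6 = 0
  <chi_0*chi_1, chi_5> = (1/6)[1*(1)*conj(1) + 1*(exp(I*pi/3))*conj(exp(-I*pi/3)) + 1*(exp(2*I*pi/3))*conj(exp(-2*I*pi/3)) + 1*(-1)*conj(-1) + 1*(exp(-2*I*pi/3))*conj(exp(2*I*pi/3)) + 1*(exp(-I*pi/3))*conj(exp(I*pi/3))]
      = (1/6)[(1) + (exp(2*I*pi/3)) + (exp(-2*I*pi/3)) + (1) + (exp(2*I*pi/3)) + (exp(-2*I*pi/3))] = 0/6 = 0
(Exp terms are combined using exp(i*s)*conj(exp(i*t)) = exp(i*(s-t)), and sums of them are collapsed using the identity that for every m > 1 the m distinct m-th roots of unity sum to 0, e.g. 1 + exp(2*I*pi/3) + exp(-2*I*pi/3) = 0.)
Hence the multiplicities are chi_1: 1. Dimension check: dim(chi_0)*dim(chi_1) = 1*1 = 1 and sum (mult * dim) = 1*1 = 1.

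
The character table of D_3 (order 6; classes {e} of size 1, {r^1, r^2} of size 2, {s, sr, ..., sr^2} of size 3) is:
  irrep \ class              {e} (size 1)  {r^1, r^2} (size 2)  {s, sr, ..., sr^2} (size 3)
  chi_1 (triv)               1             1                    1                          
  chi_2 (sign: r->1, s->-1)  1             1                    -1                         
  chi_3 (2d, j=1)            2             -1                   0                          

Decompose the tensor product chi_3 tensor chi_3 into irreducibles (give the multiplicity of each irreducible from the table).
chi_3 tensor chi_3 = chi_1 + chi_2 + chi_3 (all other irreducibles have multiplicity 0).

The character of a tensor product is the pointwise product (chi_3 * chi_3)(C) = chi_3(C) * chi_3(C):
  {e}: (2)*(2), {r^1, r^2}: (-1)*(-1), {s, sr, ..., sr^2}: (0)*(0)
so (chi_3 * chi_3) takes values
  {e} -> 4, {r^1, r^2} -> 1, {s, sr, ..., sr^2} -> 0.
Now take the inner product of this character with each irreducible chi from the table, <chi_3*chi_3, chi> = (1/6) sum_C |C| (chi_3*chi_3)(C) conj(chi(C)):
  <chi_3*chi_3, chi_1> = (1/6)[1*(4)*conj(1) + 2*(1)*conj(1) + 3*(0)*conj(1)]
      = (1/6)[(4) + (2) + (0)] = 6/6 = 1
  <chi_3*chi_3, chi_2> = (1/6)[1*(4)*conj(1) + 2*(1)*conj(1) + 3*(0)*conj(-1)]
      = (1/6)[(4) + (2) + (0)] = 6/6 = 1
  <chi_3*chi_3, chi_3> = (1/6)[1*(4)*conj(2) + 2*(1)*conj(-1) + 3*(0)*conj(0)]
      = (1/6)[(8) + (-2) + (0)] = 6/6 = 1
Hence the multiplicities are chi_1: 1, chi_2: 1, chi_3: 1. Dimension check: dim(chi_3)*dim(chi_3) = 2*2 = 4 and sum (mult * dim) = 1*1 + 1*1 + 1*2 = 4.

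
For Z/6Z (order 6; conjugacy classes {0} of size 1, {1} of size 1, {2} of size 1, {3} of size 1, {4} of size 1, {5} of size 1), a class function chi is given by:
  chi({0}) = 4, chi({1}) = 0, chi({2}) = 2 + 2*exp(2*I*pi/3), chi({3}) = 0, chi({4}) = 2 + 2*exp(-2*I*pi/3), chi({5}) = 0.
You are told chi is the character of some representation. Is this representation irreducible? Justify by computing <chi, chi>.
Not irreducible (reducible): <chi, chi> = 4 > 1.

Argument: <chi, chi> = (1/|G|) sum_C |C| * |chi(C)|^2 = (1/6)[1*|4|^2 + 1*|0|^2 + 1*|2 + 2*exp(2*I*pi/3)|^2 + 1*|0|^2 + 1*|2 + 2*exp(-2*I*pi/3)|^2 + 1*|0|^2]
  = (1/6)[(16) + (0) + (4) + (0) + (4) + (0)] = 24/6 = 4.
(Exp terms are combined using exp(i*s)*conj(exp(i*t)) = exp(i*(s-t)), and sums of them are collapsed using the identity that for every m > 1 the m distinct m-th roots of unity sum to 0, e.g. 1 + exp(2*I*pi/3) + exp(-2*I*pi/3) = 0.)
A character is irreducible iff <chi, chi> = 1, so this representation is reducible.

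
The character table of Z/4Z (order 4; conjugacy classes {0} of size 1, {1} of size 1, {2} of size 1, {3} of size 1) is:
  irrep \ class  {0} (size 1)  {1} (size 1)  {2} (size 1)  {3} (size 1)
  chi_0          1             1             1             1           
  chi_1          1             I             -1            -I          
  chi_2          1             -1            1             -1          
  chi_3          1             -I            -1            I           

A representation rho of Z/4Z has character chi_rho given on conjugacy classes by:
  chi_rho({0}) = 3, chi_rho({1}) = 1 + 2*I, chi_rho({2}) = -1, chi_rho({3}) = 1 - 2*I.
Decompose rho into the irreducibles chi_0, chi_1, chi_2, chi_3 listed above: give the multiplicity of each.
Multiplicities: chi_0: 1, chi_1: 2, chi_2: 0, chi_3: 0.

Justification: Use <chi_rho, chi> = (1/|G|) sum_C |C| * chi_rho(C) * conj(chi(C)) with |G| = 4 for each irreducible chi in the table:
  <chi_rho, chi_0> = (1/4)[1*(3)*conj(1) + 1*(1 + 2*I)*conj(1) + 1*(-1)*conj(1) + 1*(1 - 2*I)*conj(1)]
      = (1/4)[(3) + (1 + 2*I) + (-1) + (1 - 2*I)] = 4/4 = 1
  <chi_rho, chi_1> = (1/4)[1*(3)*conj(1) + 1*(1 + 2*I)*conj(I) + 1*(-1)*conj(-1) + 1*(1 - 2*I)*conj(-I)]
      = (1/4)[(3) + (2 - I) + (1) + (2 + I)] = 8/4 = 2
  <chi_rho, chi_2> = (1/4)[1*(3)*conj(1) + 1*(1 + 2*I)*conj(-1) + 1*(-1)*conj(1) + 1*(1 - 2*I)*conj(-1)]
      = (1/4)[(3) + (-1 - 2*I) + (-1) + (-1 + 2*I)] = 0/4 = 0
  <chi_rho, chi_3> = (1/4)[1*(3)*conj(1) + 1*(1 + 2*I)*conj(-I) + 1*(-1)*conj(-1) + 1*(1 - 2*I)*conj(I)]
      = (1/4)[(3) + (-2 + I) + (1) + (-2 - I)] = 0/4 = 0
(Exp terms are combined using exp(i*s)*conj(exp(i*t)) = exp(i*(s-t)), and sums of them are collapsed using the identity that for every m > 1 the m distinct m-th roots of unity sum to 0, e.g. 1 + exp(2*I*pi/3) + exp(-2*I*pi/3) = 0.)
Dimension check: dim(rho) = sum (mult * dim) = 1*1 + 2*1 + 0*1 + 0*1 = 3 = chi_rho(e) = 3.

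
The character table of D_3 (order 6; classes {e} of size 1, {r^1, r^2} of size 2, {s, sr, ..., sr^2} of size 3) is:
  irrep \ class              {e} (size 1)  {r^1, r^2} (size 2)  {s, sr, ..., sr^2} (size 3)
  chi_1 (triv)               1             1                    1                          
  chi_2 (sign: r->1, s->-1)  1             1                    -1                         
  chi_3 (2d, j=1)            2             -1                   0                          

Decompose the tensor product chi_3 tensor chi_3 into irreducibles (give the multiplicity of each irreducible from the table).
chi_3 tensor chi_3 = chi_1 + chi_2 + chi_3 (all other irreducibles have multiplicity 0).

Reasoning: The character of a tensor product is the pointwise product (chi_3 * chi_3)(C) = chi_3(C) * chi_3(C):
  {e}: (2)*(2), {r^1, r^2}: (-1)*(-1), {s, sr, ..., sr^2}: (0)*(0)
so (chi_3 * chi_3) takes values
  {e} -> 4, {r^1, r^2} -> 1, {s, sr, ..., sr^2} -> 0.
Now take the inner product of this character with each irreducible chi from the table, <chi_3*chi_3, chi> = (1/6) sum_C |C| (chi_3*chi_3)(C) conj(chi(C)):
  <chi_3*chi_3, chi_1> = (1/6)[1*(4)*conj(1) + 2*(1)*conj(1) + 3*(0)*conj(1)]
      = (1/6)[(4) + (2) + (0)] = 6/6 = 1
  <chi_3*chi_3, chi_2> = (1/6)[1*(4)*conj(1) + 2*(1)*conj(1) + 3*(0)*conj(-1)]
      = (1/6)[(4) + (2) + (0)] = 6/6 = 1
  <chi_3*chi_3, chi_3> = (1/6)[1*(4)*conj(2) + 2*(1)*conj(-1) + 3*(0)*conj(0)]
      = (1/6)[(8) + (-2) + (0)] = 6/6 = 1
Hence the multiplicities are chi_1: 1, chi_2: 1, chi_3: 1. Dimension check: dim(chi_3)*dim(chi_3) = 2*2 = 4 and sum (mult * dim) = 1*1 + 1*1 + 1*2 = 4.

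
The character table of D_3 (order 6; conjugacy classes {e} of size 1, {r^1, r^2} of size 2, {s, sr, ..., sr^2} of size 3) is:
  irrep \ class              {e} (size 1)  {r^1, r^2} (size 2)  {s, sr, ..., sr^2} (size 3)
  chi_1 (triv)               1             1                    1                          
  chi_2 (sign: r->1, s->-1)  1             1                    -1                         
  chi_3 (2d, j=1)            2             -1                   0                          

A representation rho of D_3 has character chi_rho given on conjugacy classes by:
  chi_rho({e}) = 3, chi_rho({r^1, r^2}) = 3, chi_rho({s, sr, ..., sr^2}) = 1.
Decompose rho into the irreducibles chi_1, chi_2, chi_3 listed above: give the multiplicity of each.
Multiplicities: chi_1: 2, chi_2: 1, chi_3: 0.

Justification: Use <chi_rho, chi> = (1/|G|) sum_C |C| * chi_rho(C) * conj(chi(C)) with |G| = 6 for each irreducible chi in the table:
  <chi_rho, chi_1> = (1/6)[1*(3)*conj(1) + 2*(3)*conj(1) + 3*(1)*conj(1)]
      = (1/6)[(3) + (6) + (3)] = 12/6 = 2
  <chi_rho, chi_2> = (1/6)[1*(3)*conj(1) + 2*(3)*conj(1) + 3*(1)*conj(-1)]
      = (1/6)[(3) + (6) + (-3)] = 6/6 = 1
  <chi_rho, chi_3> = (1/6)[1*(3)*conj(2) + 2*(3)*conj(-1) + 3*(1)*conj(0)]
      = (1/6)[(6) + (-6) + (0)] = 0/6 = 0
Dimension check: dim(rho) = sum (mult * dim) = 2*1 + 1*1 + 0*2 = 3 = chi_rho(e) = 3.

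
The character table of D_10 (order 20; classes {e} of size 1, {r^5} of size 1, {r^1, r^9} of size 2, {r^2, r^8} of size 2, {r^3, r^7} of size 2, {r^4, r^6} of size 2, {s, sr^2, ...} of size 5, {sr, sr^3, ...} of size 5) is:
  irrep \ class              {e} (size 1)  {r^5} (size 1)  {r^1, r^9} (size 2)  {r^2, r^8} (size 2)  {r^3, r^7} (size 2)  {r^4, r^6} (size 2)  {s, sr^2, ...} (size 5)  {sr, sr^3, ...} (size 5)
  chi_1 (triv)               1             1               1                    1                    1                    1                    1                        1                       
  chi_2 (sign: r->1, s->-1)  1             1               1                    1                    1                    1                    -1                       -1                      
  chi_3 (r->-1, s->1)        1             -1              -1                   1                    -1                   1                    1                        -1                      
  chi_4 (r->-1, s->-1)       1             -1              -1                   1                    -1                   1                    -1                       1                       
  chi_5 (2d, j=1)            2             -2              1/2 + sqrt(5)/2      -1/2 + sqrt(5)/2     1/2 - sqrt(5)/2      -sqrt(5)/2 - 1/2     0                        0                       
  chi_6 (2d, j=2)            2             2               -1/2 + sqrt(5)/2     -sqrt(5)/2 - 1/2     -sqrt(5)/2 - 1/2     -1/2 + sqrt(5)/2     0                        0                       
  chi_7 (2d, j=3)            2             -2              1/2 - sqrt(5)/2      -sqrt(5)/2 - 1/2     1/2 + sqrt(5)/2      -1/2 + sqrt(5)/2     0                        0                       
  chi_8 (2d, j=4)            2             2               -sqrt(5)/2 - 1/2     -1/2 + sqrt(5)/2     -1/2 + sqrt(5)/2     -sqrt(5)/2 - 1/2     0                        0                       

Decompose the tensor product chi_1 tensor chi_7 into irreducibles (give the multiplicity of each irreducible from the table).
chi_1 tensor chi_7 = chi_7 (all other irreducibles have multiplicity 0).

Derivation: The character of a tensor product is the pointwise product (chi_1 * chi_7)(C) = chi_1(C) * chi_7(C):
  {e}: (1)*(2), {r^5}: (1)*(-2), {r^1, r^9}: (1)*(1/2 - sqrt(5)/2), {r^2, r^8}: (1)*(-sqrt(5)/2 - 1/2), {r^3, r^7}: (1)*(1/2 + sqrt(5)/2), {r^4, r^6}: (1)*(-1/2 + sqrt(5)/2), {s, sr^2, ...}: (1)*(0), {sr, sr^3, ...}: (1)*(0)
so (chi_1 * chi_7) takes values
  {e} -> 2, {r^5} -> -2, {r^1, r^9} -> 1/2 - sqrt(5)/2, {r^2, r^8} -> -sqrt(5)/2 - 1/2, {r^3, r^7} -> 1/2 + sqrt(5)/2, {r^4, r^6} -> -1/2 + sqrt(5)/2, {s, sr^2, ...} -> 0, {sr, sr^3, ...} -> 0.
Now take the inner product of this character with each irreducible chi from the table, <chi_1*chi_7, chi> = (1/20) sum_C |C| (chi_1*chi_7)(C) conj(chi(C)):
  <chi_1*chi_7, chi_1> = (1/20)[1*(2)*conj(1) + 1*(-2)*conj(1) + 2*(1/2 - sqrt(5)/2)*conj(1) + 2*(-sqrt(5)/2 - 1/2)*conj(1) + 2*(1/2 + sqrt(5)/2)*conj(1) + 2*(-1/2 + sqrt(5)/2)*conj(1) + 5*(0)*conj(1) + 5*(0)*conj(1)]
      = (1/20)[(2) + (-2) + (1 - sqrt(5)) + (-sqrt(5) - 1) + (1 + sqrt(5)) + (-1 + sqrt(5)) + (0) + (0)] = 0/20 = 0
  <chi_1*chi_7, chi_2> = (1/20)[1*(2)*conj(1) + 1*(-2)*conj(1) + 2*(1/2 - sqrt(5)/2)*conj(1) + 2*(-sqrt(5)/2 - 1/2)*conj(1) + 2*(1/2 + sqrt(5)/2)*conj(1) + 2*(-1/2 + sqrt(5)/2)*conj(1) + 5*(0)*conj(-1) + 5*(0)*conj(-1)]
      = (1/20)[(2) + (-2) + (1 - sqrt(5)) + (-sqrt(5) - 1) + (1 + sqrt(5)) + (-1 + sqrt(5)) + (0) + (0)] = 0/20 = 0
  <chi_1*chi_7, chi_3> = (1/20)[1*(2)*conj(1) + 1*(-2)*conj(-1) + 2*(1/2 - sqrt(5)/2)*conj(-1) + 2*(-sqrt(5)/2 - 1/2)*conj(1) + 2*(1/2 + sqrt(5)/2)*conj(-1) + 2*(-1/2 + sqrt(5)/2)*conj(1) + 5*(0)*conj(1) + 5*(0)*conj(-1)]
      = (1/20)[(2) + (2) + (-1 + sqrt(5)) + (-sqrt(5) - 1) + (-sqrt(5) - 1) + (-1 + sqrt(5)) + (0) + (0)] = 0/20 = 0
  <chi_1*chi_7, chi_4> = (1/20)[1*(2)*conj(1) + 1*(-2)*conj(-1) + 2*(1/2 - sqrt(5)/2)*conj(-1) + 2*(-sqrt(5)/2 - 1/2)*conj(1) + 2*(1/2 + sqrt(5)/2)*conj(-1) + 2*(-1/2 + sqrt(5)/2)*conj(1) + 5*(0)*conj(-1) + 5*(0)*conj(1)]
      = (1/20)[(2) + (2) + (-1 + sqrt(5)) + (-sqrt(5) - 1) + (-sqrt(5) - 1) + (-1 + sqrt(5)) + (0) + (0)] = 0/20 = 0
  <chi_1*chi_7, chi_5> = (1/20)[1*(2)*conj(2) + 1*(-2)*conj(-2) + 2*(1/2 - sqrt(5)/2)*conj(1/2 + sqrt(5)/2) + 2*(-sqrt(5)/2 - 1/2)*conj(-1/2 + sqrt(5)/2) + 2*(1/2 + sqrt(5)/2)*conj(1/2 - sqrt(5)/2) + 2*(-1/2 + sqrt(5)/2)*conj(-sqrt(5)/2 - 1/2) + 5*(0)*conj(0) + 5*(0)*conj(0)]
      = (1/20)[(4) + (4) + (-2) + (-2) + (-2) + (-2) + (0) + (0)] = 0/20 = 0
  <chi_1*chi_7, chi_6> = (1/20)[1*(2)*conj(2) + 1*(-2)*conj(2) + 2*(1/2 - sqrt(5)/2)*conj(-1/2 + sqrt(5)/2) + 2*(-sqrt(5)/2 - 1/2)*conj(-sqrt(5)/2 - 1/2) + 2*(1/2 + sqrt(5)/2)*conj(-sqrt(5)/2 - 1/2) + 2*(-1/2 + sqrt(5)/2)*conj(-1/2 + sqrt(5)/2) + 5*(0)*conj(0) + 5*(0)*conj(0)]
      = (1/20)[(4) + (-4) + (-3 + sqrt(5)) + (sqrt(5) + 3) + (-3 - sqrt(5)) + (3 - sqrt(5)) + (0) + (0)] = 0/20 = 0
  <chi_1*chi_7, chi_7> = (1/20)[1*(2)*conj(2) + 1*(-2)*conj(-2) + 2*(1/2 - sqrt(5)/2)*conj(1/2 - sqrt(5)/2) + 2*(-sqrt(5)/2 - 1/2)*conj(-sqrt(5)/2 - 1/2) + 2*(1/2 + sqrt(5)/2)*conj(1/2 + sqrt(5)/2) + 2*(-1/2 + sqrt(5)/2)*conj(-1/2 + sqrt(5)/2) + 5*(0)*conj(0) + 5*(0)*conj(0)]
      = (1/20)[(4) + (4) + (3 - sqrt(5)) + (sqrt(5) + 3) + (sqrt(5) + 3) + (3 - sqrt(5)) + (0) + (0)] = 20/20 = 1
  <chi_1*chi_7, chi_8> = (1/20)[1*(2)*conj(2) + 1*(-2)*conj(2) + 2*(1/2 - sqrt(5)/2)*conj(-sqrt(5)/2 - 1/2) + 2*(-sqrt(5)/2 - 1/2)*conj(-1/2 + sqrt(5)/2) + 2*(1/2 + sqrt(5)/2)*conj(-1/2 + sqrt(5)/2) + 2*(-1/2 + sqrt(5)/2)*conj(-sqrt(5)/2 - 1/2) + 5*(0)*conj(0) + 5*(0)*conj(0)]
      = (1/20)[(4) + (-4) + (2) + (-2) + (2) + (-2) + (0) + (0)] = 0/20 = 0
Hence the multiplicities are chi_7: 1. Dimension check: dim(chi_1)*dim(chi_7) = 1*2 = 2 and sum (mult * dim) = 1*2 = 2.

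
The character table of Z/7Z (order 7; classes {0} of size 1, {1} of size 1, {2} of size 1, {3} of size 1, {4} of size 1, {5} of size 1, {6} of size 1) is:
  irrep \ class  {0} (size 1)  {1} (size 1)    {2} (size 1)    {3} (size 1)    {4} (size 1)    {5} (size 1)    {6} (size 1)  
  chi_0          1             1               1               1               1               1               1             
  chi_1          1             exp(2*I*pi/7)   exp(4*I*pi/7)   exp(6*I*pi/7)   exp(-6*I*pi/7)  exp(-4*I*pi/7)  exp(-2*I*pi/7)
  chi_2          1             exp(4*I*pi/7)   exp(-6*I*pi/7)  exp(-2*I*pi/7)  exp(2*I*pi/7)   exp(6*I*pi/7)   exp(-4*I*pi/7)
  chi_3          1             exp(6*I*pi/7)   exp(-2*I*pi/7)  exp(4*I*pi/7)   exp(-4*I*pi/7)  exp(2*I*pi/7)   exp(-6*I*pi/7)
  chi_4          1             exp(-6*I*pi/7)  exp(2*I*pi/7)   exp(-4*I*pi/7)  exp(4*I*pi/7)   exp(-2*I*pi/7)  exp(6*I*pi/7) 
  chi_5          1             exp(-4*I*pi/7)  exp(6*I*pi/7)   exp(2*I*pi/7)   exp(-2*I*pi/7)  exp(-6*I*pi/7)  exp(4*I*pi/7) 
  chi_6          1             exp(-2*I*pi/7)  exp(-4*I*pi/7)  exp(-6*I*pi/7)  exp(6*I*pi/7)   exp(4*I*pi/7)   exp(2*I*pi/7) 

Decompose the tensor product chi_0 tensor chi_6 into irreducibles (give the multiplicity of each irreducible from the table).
chi_0 tensor chi_6 = chi_6 (all other irreducibles have multiplicity 0).

The character of a tensor product is the pointwise product (chi_0 * chi_6)(C) = chi_0(C) * chi_6(C):
  {0}: (1)*(1), {1}: (1)*(exp(-2*I*pi/7)), {2}: (1)*(exp(-4*I*pi/7)), {3}: (1)*(exp(-6*I*pi/7)), {4}: (1)*(exp(6*I*pi/7)), {5}: (1)*(exp(4*I*pi/7)), {6}: (1)*(exp(2*I*pi/7))
so (chi_0 * chi_6) takes values
  {0} -> 1, {1} -> exp(-2*I*pi/7), {2} -> exp(-4*I*pi/7), {3} -> exp(-6*I*pi/7), {4} -> exp(6*I*pi/7), {5} -> exp(4*I*pi/7), {6} -> exp(2*I*pi/7).
Now take the inner product of this character with each irreducible chi from the table, <chi_0*chi_6, chi> = (1/7) sum_C |C| (chi_0*chi_6)(C) conj(chi(C)):
  <chi_0*chi_6, chi_0> = (1/7)[1*(1)*conj(1) + 1*(exp(-2*I*pi/7))*conj(1) + 1*(exp(-4*I*pi/7))*conj(1) + 1*(exp(-6*I*pi/7))*conj(1) + 1*(exp(6*I*pi/7))*conj(1) + 1*(exp(4*I*pi/7))*conj(1) + 1*(exp(2*I*pi/7))*conj(1)]
      = (1/7)[(1) + (exp(-2*I*pi/7)) + (exp(-4*I*pi/7)) + (exp(-6*I*pi/7)) + (exp(6*I*pi/7)) + (exp(4*I*pi/7)) + (exp(2*I*pi/7))] = 0/7 = 0
  <chi_0*chi_6, chi_1> = (1/7)[1*(1)*conj(1) + 1*(exp(-2*I*pi/7))*conj(exp(2*I*pi/7)) + 1*(exp(-4*I*pi/7))*conj(exp(4*I*pi/7)) + 1*(exp(-6*I*pi/7))*conj(exp(6*I*pi/7)) + 1*(exp(6*I*pi/7))*conj(exp(-6*I*pi/7)) + 1*(exp(4*I*pi/7))*conj(exp(-4*I*pi/7)) + 1*(exp(2*I*pi/7))*conj(exp(-2*I*pi/7))]
      = (1/7)[(1) + (exp(-4*I*pi/7)) + (exp(6*I*pi/7)) + (exp(2*I*pi/7)) + (exp(-2*I*pi/7)) + (exp(-6*I*pi/7)) + (exp(4*I*pi/7))] = 0/7 = 0
  <chi_0*chi_6, chi_2> = (1/7)[1*(1)*conj(1) + 1*(exp(-2*I*pi/7))*conj(exp(4*I*pi/7)) + 1*(exp(-4*I*pi/7))*conj(exp(-6*I*pi/7)) + 1*(exp(-6*I*pi/7))*conj(exp(-2*I*pi/7)) + 1*(exp(6*I*pi/7))*conj(exp(2*I*pi/7)) + 1*(exp(4*I*pi/7))*conj(exp(6*I*pi/7)) + 1*(exp(2*I*pi/7))*conj(exp(-4*I*pi/7))]
      = (1/7)[(1) + (exp(-6*I*pi/7)) + (exp(2*I*pi/7)) + (exp(-4*I*pi/7)) + (exp(4*I*pi/7)) + (exp(-2*I*pi/7)) + (exp(6*I*pi/7))] = 0/7 = 0
  <chi_0*chi_6, chi_3> = (1/7)[1*(1)*conj(1) + 1*(exp(-2*I*pi/7))*conj(exp(6*I*pi/7)) + 1*(exp(-4*I*pi/7))*conj(exp(-2*I*pi/7)) + 1*(exp(-6*I*pi/7))*conj(exp(4*I*pi/7)) + 1*(exp(6*I*pi/7))*conj(exp(-4*I*pi/7)) + 1*(exp(4*I*pi/7))*conj(exp(2*I*pi/7)) + 1*(exp(2*I*pi/7))*conj(exp(-6*I*pi/7))]
      = (1/7)[(1) + (exp(6*I*pi/7)) + (exp(-2*I*pi/7)) + (exp(4*I*pi/7)) + (exp(-4*I*pi/7)) + (exp(2*I*pi/7)) + (exp(-6*I*pi/7))] = 0/7 = 0
  <chi_0*chi_6, chi_4> = (1/7)[1*(1)*conj(1) + 1*(exp(-2*I*pi/7))*conj(exp(-6*I*pi/7)) + 1*(exp(-4*I*pi/7))*conj(exp(2*I*pi/7)) + 1*(exp(-6*I*pi/7))*conj(exp(-4*I*pi/7)) + 1*(exp(6*I*pi/7))*conj(exp(4*I*pi/7)) + 1*(exp(4*I*pi/7))*conj(exp(-2*I*pi/7)) + 1*(exp(2*I*pi/7))*conj(exp(6*I*pi/7))]
      = (1/7)[(1) + (exp(4*I*pi/7)) + (exp(-6*I*pi/7)) + (exp(-2*I*pi/7)) + (exp(2*I*pi/7)) + (exp(6*I*pi/7)) + (exp(-4*I*pi/7))] = 0/7 = 0
  <chi_0*chi_6, chi_5> = (1/7)[1*(1)*conj(1) + 1*(exp(-2*I*pi/7))*conj(exp(-4*I*pi/7)) + 1*(exp(-4*I*pi/7))*conj(exp(6*I*pi/7)) + 1*(exp(-6*I*pi/7))*conj(exp(2*I*pi/7)) + 1*(exp(6*I*pi/7))*conj(exp(-2*I*pi/7)) + 1*(exp(4*I*pi/7))*conj(exp(-6*I*pi/7)) + 1*(exp(2*I*pi/7))*conj(exp(4*I*pi/7))]
      = (1/7)[(1) + (exp(2*I*pi/7)) + (exp(4*I*pi/7)) + (exp(6*I*pi/7)) + (exp(-6*I*pi/7)) + (exp(-4*I*pi/7)) + (exp(-2*I*pi/7))] = 0/7 = 0
  <chi_0*chi_6, chi_6> = (1/7)[1*(1)*conj(1) + 1*(exp(-2*I*pi/7))*conj(exp(-2*I*pi/7)) + 1*(exp(-4*I*pi/7))*conj(exp(-4*I*pi/7)) + 1*(exp(-6*I*pi/7))*conj(exp(-6*I*pi/7)) + 1*(exp(6*I*pi/7))*conj(exp(6*I*pi/7)) + 1*(exp(4*I*pi/7))*conj(exp(4*I*pi/7)) + 1*(exp(2*I*pi/7))*conj(exp(2*I*pi/7))]
      = (1/7)[(1) + (1) + (1) + (1) + (1) + (1) + (1)] = 7/7 = 1
(Exp terms are combined using exp(i*s)*conj(exp(i*t)) = exp(i*(s-t)), and sums of them are collapsed using the identity that for every m > 1 the m distinct m-th roots of unity sum to 0, e.g. 1 + exp(2*I*pi/3) + exp(-2*I*pi/3) = 0.)
Hence the multiplicities are chi_6: 1. Dimension check: dim(chi_0)*dim(chi_6) = 1*1 = 1 and sum (mult * dim) = 1*1 = 1.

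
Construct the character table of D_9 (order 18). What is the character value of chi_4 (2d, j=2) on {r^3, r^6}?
Conjugacy classes: {e} of size 1, {r^1, r^8} of size 2, {r^2, r^7} of size 2, {r^3, r^6} of size 2, {r^4, r^5} of size 2, {s, sr, ..., sr^8} of size 9.
Character table:
  irrep \ class              {e} (size 1)  {r^1, r^8} (size 2)  {r^2, r^7} (size 2)  {r^3, r^6} (size 2)  {r^4, r^5} (size 2)  {s, sr, ..., sr^8} (size 9)
  chi_1 (triv)               1             1                    1                    1                    1                    1                          
  chi_2 (sign: r->1, s->-1)  1             1                    1                    1                    1                    -1                         
  chi_3 (2d, j=1)            2             2*cos(2*pi/9)        2*cos(4*pi/9)        -1                   -2*cos(pi/9)         0                          
  chi_4 (2d, j=2)            2             2*cos(4*pi/9)        -2*cos(pi/9)         -1                   2*cos(2*pi/9)        0                          
  chi_5 (2d, j=3)            2             -1                   -1                   2                    -1                   0                          
  chi_6 (2d, j=4)            2             -2*cos(pi/9)         2*cos(2*pi/9)        -1                   2*cos(4*pi/9)        0                          

Spot check: chi_4 (2d, j=2) on {r^3, r^6} = -1.

Solution. D_9 has order 2*9 = 18 with 6 conjugacy classes, hence 6 irreducibles. Sum of squared dims 1 + 1 + 4 + 4 + 4 + 4 = 18 = |G|. Linear characters come from the abelianisation; the 2-dimensional irreps have character r^k -> 2*cos(2*pi*j*k/9), reflections -> 0.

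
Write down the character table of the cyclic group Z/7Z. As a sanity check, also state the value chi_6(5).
Character table of Z/7Z (irreps indexed chi_0,...,chi_6 with chi_k(m) = zeta_7^(k*m), zeta_7 = exp(2*pi*i/7)):
  irrep \ class  {0} (size 1)  {1} (size 1)    {2} (size 1)    {3} (size 1)    {4} (size 1)    {5} (size 1)    {6} (size 1)  
  chi_0          1             1               1               1               1               1               1             
  chi_1          1             exp(2*I*pi/7)   exp(4*I*pi/7)   exp(6*I*pi/7)   exp(-6*I*pi/7)  exp(-4*I*pi/7)  exp(-2*I*pi/7)
  chi_2          1             exp(4*I*pi/7)   exp(-6*I*pi/7)  exp(-2*I*pi/7)  exp(2*I*pi/7)   exp(6*I*pi/7)   exp(-4*I*pi/7)
  chi_3          1             exp(6*I*pi/7)   exp(-2*I*pi/7)  exp(4*I*pi/7)   exp(-4*I*pi/7)  exp(2*I*pi/7)   exp(-6*I*pi/7)
  chi_4          1             exp(-6*I*pi/7)  exp(2*I*pi/7)   exp(-4*I*pi/7)  exp(4*I*pi/7)   exp(-2*I*pi/7)  exp(6*I*pi/7) 
  chi_5          1             exp(-4*I*pi/7)  exp(6*I*pi/7)   exp(2*I*pi/7)   exp(-2*I*pi/7)  exp(-6*I*pi/7)  exp(4*I*pi/7) 
  chi_6          1             exp(-2*I*pi/7)  exp(-4*I*pi/7)  exp(-6*I*pi/7)  exp(6*I*pi/7)   exp(4*I*pi/7)   exp(2*I*pi/7) 

Spot check: chi_6(5) = zeta_7^(6*5) = zeta_7^30 = exp(4*I*pi/7).

Argument: Z/7Z is abelian, so all 7 irreducible complex representations are 1-dimensional. They are given by chi_k(m) = zeta_7^(k*m) for k = 0,...,6. Row orthogonality: sum_m chi_k(m) conj(chi_l(m)) = 7 * [k = l].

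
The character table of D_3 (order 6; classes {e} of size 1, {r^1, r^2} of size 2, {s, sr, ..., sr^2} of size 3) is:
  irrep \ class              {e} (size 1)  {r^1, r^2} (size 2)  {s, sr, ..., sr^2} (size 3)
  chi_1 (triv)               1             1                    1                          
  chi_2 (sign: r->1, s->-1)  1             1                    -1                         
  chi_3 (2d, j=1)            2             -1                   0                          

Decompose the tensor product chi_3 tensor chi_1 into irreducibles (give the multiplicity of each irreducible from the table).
chi_3 tensor chi_1 = chi_3 (all other irreducibles have multiplicity 0).

Working: The character of a tensor product is the pointwise product (chi_3 * chi_1)(C) = chi_3(C) * chi_1(C):
  {e}: (2)*(1), {r^1, r^2}: (-1)*(1), {s, sr, ..., sr^2}: (0)*(1)
so (chi_3 * chi_1) takes values
  {e} -> 2, {r^1, r^2} -> -1, {s, sr, ..., sr^2} -> 0.
Now take the inner product of this character with each irreducible chi from the table, <chi_3*chi_1, chi> = (1/6) sum_C |C| (chi_3*chi_1)(C) conj(chi(C)):
  <chi_3*chi_1, chi_1> = (1/6)[1*(2)*conj(1) + 2*(-1)*conj(1) + 3*(0)*conj(1)]
      = (1/6)[(2) + (-2) + (0)] = 0/6 = 0
  <chi_3*chi_1, chi_2> = (1/6)[1*(2)*conj(1) + 2*(-1)*conj(1) + 3*(0)*conj(-1)]
      = (1/6)[(2) + (-2) + (0)] = 0/6 = 0
  <chi_3*chi_1, chi_3> = (1/6)[1*(2)*conj(2) + 2*(-1)*conj(-1) + 3*(0)*conj(0)]
      = (1/6)[(4) + (2) + (0)] = 6/6 = 1
Hence the multiplicities are chi_3: 1. Dimension check: dim(chi_3)*dim(chi_1) = 2*1 = 2 and sum (mult * dim) = 1*2 = 2.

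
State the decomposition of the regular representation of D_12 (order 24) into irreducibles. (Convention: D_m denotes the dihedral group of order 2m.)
Each irreducible V_i of dimension d_i appears with multiplicity d_i, i.e. rho_reg = (direct sum over all irreducibles V_i) d_i V_i. The irreducible dimensions for D_12 are 1, 1, 1, 1, 2, 2, 2, 2, 2: 4 irreducibles of dimension 1, each with multiplicity 1; 5 irreducibles of dimension 2, each with multiplicity 2. Total dimension 4*1*1 + 5*2*2 = 24 = |G|.

Details: General theorem: in the regular representation of a finite group G, each irreducible appears with multiplicity equal to its dimension. Check: dim(rho_reg) = sum d_i^2 = 1 + 1 + 1 + 1 + 4 + 4 + 4 + 4 + 4 = 24 = |G|.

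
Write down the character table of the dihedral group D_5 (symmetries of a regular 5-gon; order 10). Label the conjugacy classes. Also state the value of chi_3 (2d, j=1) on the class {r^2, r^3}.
Conjugacy classes: {e} of size 1, {r^1, r^4} of size 2, {r^2, r^3} of size 2, {s, sr, ..., sr^4} of size 5.
Character table:
  irrep \ class              {e} (size 1)  {r^1, r^4} (size 2)  {r^2, r^3} (size 2)  {s, sr, ..., sr^4} (size 5)
  chi_1 (triv)               1             1                    1                    1                          
  chi_2 (sign: r->1, s->-1)  1             1                    1                    -1                         
  chi_3 (2d, j=1)            2             -1/2 + sqrt(5)/2     -sqrt(5)/2 - 1/2     0                          
  chi_4 (2d, j=2)            2             -sqrt(5)/2 - 1/2     -1/2 + sqrt(5)/2     0                          

Spot check: chi_3 (2d, j=1) on {r^2, r^3} = -sqrt(5)/2 - 1/2.

Justification: D_5 has order 2*5 = 10 with 4 conjugacy classes, hence 4 irreducibles. Sum of squared dims 1 + 1 + 4 + 4 = 10 = |G|. Linear characters come from the abelianisation; the 2-dimensional irreps have character r^k -> 2*cos(2*pi*j*k/5), reflections -> 0.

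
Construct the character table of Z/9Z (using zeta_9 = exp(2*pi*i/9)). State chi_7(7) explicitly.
Character table of Z/9Z (irreps indexed chi_0,...,chi_8 with chi_k(m) = zeta_9^(k*m), zeta_9 = exp(2*pi*i/9)):
  irrep \ class  {0} (size 1)  {1} (size 1)    {2} (size 1)    {3} (size 1)    {4} (size 1)    {5} (size 1)    {6} (size 1)    {7} (size 1)    {8} (size 1)  
  chi_0          1             1               1               1               1               1               1               1               1             
  chi_1          1             exp(2*I*pi/9)   exp(4*I*pi/9)   exp(2*I*pi/3)   exp(8*I*pi/9)   exp(-8*I*pi/9)  exp(-2*I*pi/3)  exp(-4*I*pi/9)  exp(-2*I*pi/9)
  chi_2          1             exp(4*I*pi/9)   exp(8*I*pi/9)   exp(-2*I*pi/3)  exp(-2*I*pi/9)  exp(2*I*pi/9)   exp(2*I*pi/3)   exp(-8*I*pi/9)  exp(-4*I*pi/9)
  chi_3          1             exp(2*I*pi/3)   exp(-2*I*pi/3)  1               exp(2*I*pi/3)   exp(-2*I*pi/3)  1               exp(2*I*pi/3)   exp(-2*I*pi/3)
  chi_4          1             exp(8*I*pi/9)   exp(-2*I*pi/9)  exp(2*I*pi/3)   exp(-4*I*pi/9)  exp(4*I*pi/9)   exp(-2*I*pi/3)  exp(2*I*pi/9)   exp(-8*I*pi/9)
  chi_5          1             exp(-8*I*pi/9)  exp(2*I*pi/9)   exp(-2*I*pi/3)  exp(4*I*pi/9)   exp(-4*I*pi/9)  exp(2*I*pi/3)   exp(-2*I*pi/9)  exp(8*I*pi/9) 
  chi_6          1             exp(-2*I*pi/3)  exp(2*I*pi/3)   1               exp(-2*I*pi/3)  exp(2*I*pi/3)   1               exp(-2*I*pi/3)  exp(2*I*pi/3) 
  chi_7          1             exp(-4*I*pi/9)  exp(-8*I*pi/9)  exp(2*I*pi/3)   exp(2*I*pi/9)   exp(-2*I*pi/9)  exp(-2*I*pi/3)  exp(8*I*pi/9)   exp(4*I*pi/9) 
  chi_8          1             exp(-2*I*pi/9)  exp(-4*I*pi/9)  exp(-2*I*pi/3)  exp(-8*I*pi/9)  exp(8*I*pi/9)   exp(2*I*pi/3)   exp(4*I*pi/9)   exp(2*I*pi/9) 

Spot check: chi_7(7) = zeta_9^(7*7) = zeta_9^49 = exp(8*I*pi/9).

Solution. Z/9Z is abelian, so all 9 irreducible complex representations are 1-dimensional. They are given by chi_k(m) = zeta_9^(k*m) for k = 0,...,8. Row orthogonality: sum_m chi_k(m) conj(chi_l(m)) = 9 * [k = l].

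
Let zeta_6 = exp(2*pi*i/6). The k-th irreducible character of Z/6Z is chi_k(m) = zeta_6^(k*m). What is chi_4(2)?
chi_4(2) = zeta_6^8 = exp(2*I*pi/3)

Working: chi_4(2) = zeta_6^(4*2) = zeta_6^8. Since zeta_6^6 = 1, this equals zeta_6^2 = exp(2*pi*i*2/6) = exp(2*I*pi/3).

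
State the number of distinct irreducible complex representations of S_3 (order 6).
3

Justification: The number of irreducible complex representations of a finite group equals its number of conjugacy classes. Conjugacy classes in S_3 correspond to cycle types, i.e. partitions of 3; there are p(3) = 3 of them, so S_3 (order 6) has exactly 3 irreducible complex representations.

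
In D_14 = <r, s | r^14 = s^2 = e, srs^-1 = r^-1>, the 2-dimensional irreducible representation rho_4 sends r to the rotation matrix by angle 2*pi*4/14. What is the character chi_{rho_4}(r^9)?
chi_{rho_4}(r^9) = 2*cos(2*pi*4*9/14) = -2*cos(pi/7)

Solution. rho_4(r^9) is rotation by angle 2*pi*4*9/14, whose trace is 2*cos(2*pi*4*9/14) = -2*cos(pi/7).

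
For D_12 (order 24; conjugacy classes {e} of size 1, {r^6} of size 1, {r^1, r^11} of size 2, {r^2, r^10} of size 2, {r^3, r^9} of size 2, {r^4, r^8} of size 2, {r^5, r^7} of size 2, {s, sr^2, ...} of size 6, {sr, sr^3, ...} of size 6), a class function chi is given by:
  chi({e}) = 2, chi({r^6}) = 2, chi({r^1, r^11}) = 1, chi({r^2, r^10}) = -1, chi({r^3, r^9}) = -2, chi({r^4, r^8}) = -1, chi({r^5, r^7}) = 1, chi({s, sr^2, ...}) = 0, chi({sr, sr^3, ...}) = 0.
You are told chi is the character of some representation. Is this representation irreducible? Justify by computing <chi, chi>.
Irreducible: <chi, chi> = 1.

Details: <chi, chi> = (1/|G|) sum_C |C| * |chi(C)|^2 = (1/24)[1*|2|^2 + 1*|2|^2 + 2*|1|^2 + 2*|-1|^2 + 2*|-2|^2 + 2*|-1|^2 + 2*|1|^2 + 6*|0|^2 + 6*|0|^2]
  = (1/24)[(4) + (4) + (2) + (2) + (8) + (2) + (2) + (0) + (0)] = 24/24 = 1.
A character is irreducible iff <chi, chi> = 1, so this representation is irreducible.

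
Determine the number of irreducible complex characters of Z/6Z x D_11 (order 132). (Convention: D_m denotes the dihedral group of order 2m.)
42

Reasoning: The number of irreducible complex representations of a finite group equals its number of conjugacy classes. For a direct product, #classes(G x H) = #classes(G) * #classes(H). Z/6Z has 6 classes (abelian), D_11 has 7 classes, so 6 * 7 = 42, so Z/6Z x D_11 (order 132) has exactly 42 irreducible complex representations.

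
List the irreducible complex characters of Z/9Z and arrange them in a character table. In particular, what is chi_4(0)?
Character table of Z/9Z (irreps indexed chi_0,...,chi_8 with chi_k(m) = zeta_9^(k*m), zeta_9 = exp(2*pi*i/9)):
  irrep \ class  {0} (size 1)  {1} (size 1)    {2} (size 1)    {3} (size 1)    {4} (size 1)    {5} (size 1)    {6} (size 1)    {7} (size 1)    {8} (size 1)  
  chi_0          1             1               1               1               1               1               1               1               1             
  chi_1          1             exp(2*I*pi/9)   exp(4*I*pi/9)   exp(2*I*pi/3)   exp(8*I*pi/9)   exp(-8*I*pi/9)  exp(-2*I*pi/3)  exp(-4*I*pi/9)  exp(-2*I*pi/9)
  chi_2          1             exp(4*I*pi/9)   exp(8*I*pi/9)   exp(-2*I*pi/3)  exp(-2*I*pi/9)  exp(2*I*pi/9)   exp(2*I*pi/3)   exp(-8*I*pi/9)  exp(-4*I*pi/9)
  chi_3          1             exp(2*I*pi/3)   exp(-2*I*pi/3)  1               exp(2*I*pi/3)   exp(-2*I*pi/3)  1               exp(2*I*pi/3)   exp(-2*I*pi/3)
  chi_4          1             exp(8*I*pi/9)   exp(-2*I*pi/9)  exp(2*I*pi/3)   exp(-4*I*pi/9)  exp(4*I*pi/9)   exp(-2*I*pi/3)  exp(2*I*pi/9)   exp(-8*I*pi/9)
  chi_5          1             exp(-8*I*pi/9)  exp(2*I*pi/9)   exp(-2*I*pi/3)  exp(4*I*pi/9)   exp(-4*I*pi/9)  exp(2*I*pi/3)   exp(-2*I*pi/9)  exp(8*I*pi/9) 
  chi_6          1             exp(-2*I*pi/3)  exp(2*I*pi/3)   1               exp(-2*I*pi/3)  exp(2*I*pi/3)   1               exp(-2*I*pi/3)  exp(2*I*pi/3) 
  chi_7          1             exp(-4*I*pi/9)  exp(-8*I*pi/9)  exp(2*I*pi/3)   exp(2*I*pi/9)   exp(-2*I*pi/9)  exp(-2*I*pi/3)  exp(8*I*pi/9)   exp(4*I*pi/9) 
  chi_8          1             exp(-2*I*pi/9)  exp(-4*I*pi/9)  exp(-2*I*pi/3)  exp(-8*I*pi/9)  exp(8*I*pi/9)   exp(2*I*pi/3)   exp(4*I*pi/9)   exp(2*I*pi/9) 

Spot check: chi_4(0) = zeta_9^(4*0) = zeta_9^0 = 1.

Derivation: Z/9Z is abelian, so all 9 irreducible complex representations are 1-dimensional. They are given by chi_k(m) = zeta_9^(k*m) for k = 0,...,8. Row orthogonality: sum_m chi_k(m) conj(chi_l(m)) = 9 * [k = l].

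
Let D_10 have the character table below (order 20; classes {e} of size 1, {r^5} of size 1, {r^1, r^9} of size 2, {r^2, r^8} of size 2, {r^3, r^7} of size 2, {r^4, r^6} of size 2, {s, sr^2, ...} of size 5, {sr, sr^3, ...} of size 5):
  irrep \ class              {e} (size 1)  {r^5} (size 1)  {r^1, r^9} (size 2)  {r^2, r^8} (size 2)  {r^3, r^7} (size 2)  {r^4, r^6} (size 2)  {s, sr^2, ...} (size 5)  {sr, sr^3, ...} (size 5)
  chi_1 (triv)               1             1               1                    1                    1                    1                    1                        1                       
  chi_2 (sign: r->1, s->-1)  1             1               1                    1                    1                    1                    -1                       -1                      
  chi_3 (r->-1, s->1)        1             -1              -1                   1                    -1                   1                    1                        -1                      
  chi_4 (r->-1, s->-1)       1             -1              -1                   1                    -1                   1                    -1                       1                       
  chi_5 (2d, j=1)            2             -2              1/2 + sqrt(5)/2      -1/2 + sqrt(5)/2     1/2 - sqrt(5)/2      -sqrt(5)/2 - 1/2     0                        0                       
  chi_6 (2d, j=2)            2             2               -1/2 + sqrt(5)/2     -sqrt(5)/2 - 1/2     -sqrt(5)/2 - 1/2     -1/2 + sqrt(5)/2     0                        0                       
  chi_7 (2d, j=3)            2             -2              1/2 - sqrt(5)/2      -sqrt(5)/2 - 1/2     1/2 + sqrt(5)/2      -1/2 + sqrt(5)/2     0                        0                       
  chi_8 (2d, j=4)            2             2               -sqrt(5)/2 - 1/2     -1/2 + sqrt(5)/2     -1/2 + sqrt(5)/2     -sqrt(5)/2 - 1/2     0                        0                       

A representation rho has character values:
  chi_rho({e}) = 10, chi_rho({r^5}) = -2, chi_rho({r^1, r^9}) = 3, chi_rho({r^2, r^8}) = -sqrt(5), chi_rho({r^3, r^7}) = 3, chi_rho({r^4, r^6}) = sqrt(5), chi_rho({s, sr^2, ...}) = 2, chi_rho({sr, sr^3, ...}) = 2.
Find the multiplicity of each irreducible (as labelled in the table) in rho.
Multiplicities: chi_1: 2, chi_2: 0, chi_3: 0, chi_4: 0, chi_5: 1, chi_6: 1, chi_7: 2, chi_8: 0.

Argument: Use <chi_rho, chi> = (1/|G|) sum_C |C| * chi_rho(C) * conj(chi(C)) with |G| = 20 for each irreducible chi in the table:
  <chi_rho, chi_1> = (1/20)[1*(10)*conj(1) + 1*(-2)*conj(1) + 2*(3)*conj(1) + 2*(-sqrt(5))*conj(1) + 2*(3)*conj(1) + 2*(sqrt(5))*conj(1) + 5*(2)*conj(1) + 5*(2)*conj(1)]
      = (1/20)[(10) + (-2) + (6) + (-2*sqrt(5)) + (6) + (2*sqrt(5)) + (10) + (10)] = 40/20 = 2
  <chi_rho, chi_2> = (1/20)[1*(10)*conj(1) + 1*(-2)*conj(1) + 2*(3)*conj(1) + 2*(-sqrt(5))*conj(1) + 2*(3)*conj(1) + 2*(sqrt(5))*conj(1) + 5*(2)*conj(-1) + 5*(2)*conj(-1)]
      = (1/20)[(10) + (-2) + (6) + (-2*sqrt(5)) + (6) + (2*sqrt(5)) + (-10) + (-10)] = 0/20 = 0
  <chi_rho, chi_3> = (1/20)[1*(10)*conj(1) + 1*(-2)*conj(-1) + 2*(3)*conj(-1) + 2*(-sqrt(5))*conj(1) + 2*(3)*conj(-1) + 2*(sqrt(5))*conj(1) + 5*(2)*conj(1) + 5*(2)*conj(-1)]
      = (1/20)[(10) + (2) + (-6) + (-2*sqrt(5)) + (-6) + (2*sqrt(5)) + (10) + (-10)] = 0/20 = 0
  <chi_rho, chi_4> = (1/20)[1*(10)*conj(1) + 1*(-2)*conj(-1) + 2*(3)*conj(-1) + 2*(-sqrt(5))*conj(1) + 2*(3)*conj(-1) + 2*(sqrt(5))*conj(1) + 5*(2)*conj(-1) + 5*(2)*conj(1)]
      = (1/20)[(10) + (2) + (-6) + (-2*sqrt(5)) + (-6) + (2*sqrt(5)) + (-10) + (10)] = 0/20 = 0
  <chi_rho, chi_5> = (1/20)[1*(10)*conj(2) + 1*(-2)*conj(-2) + 2*(3)*conj(1/2 + sqrt(5)/2) + 2*(-sqrt(5))*conj(-1/2 + sqrt(5)/2) + 2*(3)*conj(1/2 - sqrt(5)/2) + 2*(sqrt(5))*conj(-sqrt(5)/2 - 1/2) + 5*(2)*conj(0) + 5*(2)*conj(0)]
      = (1/20)[(20) + (4) + (3 + 3*sqrt(5)) + (-5 + sqrt(5)) + (3 - 3*sqrt(5)) + (-5 - sqrt(5)) + (0) + (0)] = 20/20 = 1
  <chi_rho, chi_6> = (1/20)[1*(10)*conj(2) + 1*(-2)*conj(2) + 2*(3)*conj(-1/2 + sqrt(5)/2) + 2*(-sqrt(5))*conj(-sqrt(5)/2 - 1/2) + 2*(3)*conj(-sqrt(5)/2 - 1/2) + 2*(sqrt(5))*conj(-1/2 + sqrt(5)/2) + 5*(2)*conj(0) + 5*(2)*conj(0)]
      = (1/20)[(20) + (-4) + (-3 + 3*sqrt(5)) + (sqrt(5) + 5) + (-3*sqrt(5) - 3) + (5 - sqrt(5)) + (0) + (0)] = 20/20 = 1
  <chi_rho, chi_7> = (1/20)[1*(10)*conj(2) + 1*(-2)*conj(-2) + 2*(3)*conj(1/2 - sqrt(5)/2) + 2*(-sqrt(5))*conj(-sqrt(5)/2 - 1/2) + 2*(3)*conj(1/2 + sqrt(5)/2) + 2*(sqrt(5))*conj(-1/2 + sqrt(5)/2) + 5*(2)*conj(0) + 5*(2)*conj(0)]
      = (1/20)[(20) + (4) + (3 - 3*sqrt(5)) + (sqrt(5) + 5) + (3 + 3*sqrt(5)) + (5 - sqrt(5)) + (0) + (0)] = 40/20 = 2
  <chi_rho, chi_8> = (1/20)[1*(10)*conj(2) + 1*(-2)*conj(2) + 2*(3)*conj(-sqrt(5)/2 - 1/2) + 2*(-sqrt(5))*conj(-1/2 + sqrt(5)/2) + 2*(3)*conj(-1/2 + sqrt(5)/2) + 2*(sqrt(5))*conj(-sqrt(5)/2 - 1/2) + 5*(2)*conj(0) + 5*(2)*conj(0)]
      = (1/20)[(20) + (-4) + (-3*sqrt(5) - 3) + (-5 + sqrt(5)) + (-3 + 3*sqrt(5)) + (-5 - sqrt(5)) + (0) + (0)] = 0/20 = 0
Dimension check: dim(rho) = sum (mult * dim) = 2*1 + 0*1 + 0*1 + 0*1 + 1*2 + 1*2 + 2*2 + 0*2 = 10 = chi_rho(e) = 10.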